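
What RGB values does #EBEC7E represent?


EB → 235 (R)
EC → 236 (G)
7E → 126 (B)
= RGB(235, 236, 126)


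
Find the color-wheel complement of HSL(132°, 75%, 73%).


Complement = opposite side of color wheel = hue + 180°
H' = (132 + 180) mod 360 = 312°
S and L unchanged.
= HSL(312°, 75%, 73%)


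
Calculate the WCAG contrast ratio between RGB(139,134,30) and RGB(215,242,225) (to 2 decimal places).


Linearize each sRGB channel c=v/255: c/12.92 if c ≤ 0.04045 else ((c+0.055)/1.055)^2.4
L = 0.2126×R_lin + 0.7152×G_lin + 0.0722×B_lin
Color 1 (139,134,30):
  R=139: 139/255≈0.5451 > 0.04045 → ((0.5451+0.055)/1.055)^2.4 ≈ 0.25818
  G=134: 134/255≈0.5255 > 0.04045 → ((0.5255+0.055)/1.055)^2.4 ≈ 0.23840
  B=30: 30/255≈0.1176 > 0.04045 → ((0.1176+0.055)/1.055)^2.4 ≈ 0.01298
  L1 = 0.2126×0.25818 + 0.7152×0.23840 + 0.0722×0.01298 ≈ 0.22633
Color 2 (215,242,225):
  R=215: 215/255≈0.8431 > 0.04045 → ((0.8431+0.055)/1.055)^2.4 ≈ 0.67954
  G=242: 242/255≈0.9490 > 0.04045 → ((0.9490+0.055)/1.055)^2.4 ≈ 0.88792
  B=225: 225/255≈0.8824 > 0.04045 → ((0.8824+0.055)/1.055)^2.4 ≈ 0.75294
  L2 = 0.2126×0.67954 + 0.7152×0.88792 + 0.0722×0.75294 ≈ 0.83388
Lighter = 0.83388, Darker = 0.22633
Ratio = (L_lighter + 0.05) / (L_darker + 0.05)
Ratio = (0.83388 + 0.05) / (0.22633 + 0.05) = 0.88388 / 0.27633 ≈ 3.1986
Ratio ≈ 3.20:1


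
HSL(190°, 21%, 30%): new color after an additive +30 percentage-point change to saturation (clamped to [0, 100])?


Original S = 21%
Adjustment = +30 percentage points
New S = 21 + (30) = 51
Clamp to [0, 100] → 51
= HSL(190°, 51%, 30%)


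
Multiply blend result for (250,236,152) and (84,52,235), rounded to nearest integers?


Multiply: C = A×B/255, rounded to nearest integer
R: 250×84/255 = 21000/255 ≈ 82.353 → 82
G: 236×52/255 = 12272/255 ≈ 48.125 → 48
B: 152×235/255 = 35720/255 ≈ 140.078 → 140
= RGB(82, 48, 140)


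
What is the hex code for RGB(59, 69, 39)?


R = 59 → 3B (hex)
G = 69 → 45 (hex)
B = 39 → 27 (hex)
Hex = #3B4527


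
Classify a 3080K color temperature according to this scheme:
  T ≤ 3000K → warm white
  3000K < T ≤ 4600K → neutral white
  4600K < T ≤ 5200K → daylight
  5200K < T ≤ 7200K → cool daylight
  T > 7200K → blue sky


Temperature: 3080K
3000K < 3080K ≤ 4600K → neutral white
Classification: neutral white


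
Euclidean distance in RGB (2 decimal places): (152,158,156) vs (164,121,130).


d = √[(R₁-R₂)² + (G₁-G₂)² + (B₁-B₂)²]
d = √[(152-164)² + (158-121)² + (156-130)²]
d = √[144 + 1369 + 676]
d = √2189
d ≈ 46.79


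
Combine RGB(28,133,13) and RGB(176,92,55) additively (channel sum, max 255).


Additive: each channel = min(255, C₁+C₂)
R: 28+176 = 204 → 204
G: 133+92 = 225 → 225
B: 13+55 = 68 → 68
= RGB(204, 225, 68)


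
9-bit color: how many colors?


Colors = 2^bits = 2^9
= 512 colors


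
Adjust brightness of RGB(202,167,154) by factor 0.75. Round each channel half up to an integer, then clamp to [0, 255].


Multiply each channel by 0.75, round half up, clamp to [0, 255]
R: 202×0.75 = 151.5 → round → 152
G: 167×0.75 = 125.25 → round → 125
B: 154×0.75 = 115.5 → round → 116
= RGB(152, 125, 116)


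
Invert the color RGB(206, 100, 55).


Invert: (255-R, 255-G, 255-B)
R: 255-206 = 49
G: 255-100 = 155
B: 255-55 = 200
= RGB(49, 155, 200)


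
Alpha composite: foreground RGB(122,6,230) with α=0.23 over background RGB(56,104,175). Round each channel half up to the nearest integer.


C = α×F + (1-α)×B, with 1-α = 0.77
R: 0.23×122 + 0.77×56 = 28.06 + 43.12 = 71.18 → 71
G: 0.23×6 + 0.77×104 = 1.38 + 80.08 = 81.46 → 81
B: 0.23×230 + 0.77×175 = 52.90 + 134.75 = 187.65 → 188
= RGB(71, 81, 188)


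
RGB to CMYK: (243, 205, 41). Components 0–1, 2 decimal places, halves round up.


R'=243/255≈0.9529, G'=205/255≈0.8039, B'=41/255≈0.1608
K = 1 - max(R',G',B') = 1 - 243/255 = 12/255 = 0.04705… → 0.05
(1-R'-K)/(1-K) simplifies to (max-R)/max with max = 243:
C = (243-243)/243 = 0/243 = 0 → 0.00
M = (243-205)/243 = 38/243 = 0.15637… → 0.16
Y = (243-41)/243 = 202/243 = 0.83127… → 0.83
= CMYK(0.00, 0.16, 0.83, 0.05)


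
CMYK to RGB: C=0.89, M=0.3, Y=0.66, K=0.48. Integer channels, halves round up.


R = 255 × (1-C) × (1-K) = 255 × 0.11 × 0.52 = 14.586 → 15
G = 255 × (1-M) × (1-K) = 255 × 0.70 × 0.52 = 92.82 → 93
B = 255 × (1-Y) × (1-K) = 255 × 0.34 × 0.52 = 45.084 → 45
= RGB(15, 93, 45)


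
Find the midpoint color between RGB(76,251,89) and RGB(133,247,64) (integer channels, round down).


Midpoint: each channel = ⌊(C₁+C₂)/2⌋
R: ⌊(76+133)/2⌋ = 104
G: ⌊(251+247)/2⌋ = 249
B: ⌊(89+64)/2⌋ = 76
= RGB(104, 249, 76)


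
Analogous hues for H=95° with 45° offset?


Base hue: 95°
Left analog: (95 - 45) mod 360 = 50°
Right analog: (95 + 45) mod 360 = 140°
Analogous hues = 50° and 140°


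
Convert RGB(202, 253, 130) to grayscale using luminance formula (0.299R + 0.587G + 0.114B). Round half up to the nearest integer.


Gray = 0.299×R + 0.587×G + 0.114×B
Gray = 0.299×202 + 0.587×253 + 0.114×130
Gray = 60.398 + 148.511 + 14.820
Gray = 223.729 → round half up → 224
Gray = 224


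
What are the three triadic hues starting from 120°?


Triadic: equally spaced at 120° intervals
H1 = 120°
H2 = (120 + 120) mod 360 = 240°
H3 = (120 + 240) mod 360 = 0°
Triadic = 120°, 240°, 0°


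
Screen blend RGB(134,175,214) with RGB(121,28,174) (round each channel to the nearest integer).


Screen: C = 255 - (255-A)×(255-B)/255, rounded to nearest integer
R: 255 - (255-134)×(255-121)/255 = 255 - 16214/255 ≈ 255 - 63.584 = 191.416 → 191
G: 255 - (255-175)×(255-28)/255 = 255 - 18160/255 ≈ 255 - 71.216 = 183.784 → 184
B: 255 - (255-214)×(255-174)/255 = 255 - 3321/255 ≈ 255 - 13.024 = 241.976 → 242
= RGB(191, 184, 242)


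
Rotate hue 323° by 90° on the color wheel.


New hue = (H + rotation) mod 360
New hue = (323 + 90) mod 360
= 413 mod 360
= 53°


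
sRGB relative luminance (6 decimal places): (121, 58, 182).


Linearize each channel (sRGB transfer function): c = v/255; c_lin = c/12.92 if c ≤ 0.04045, else ((c+0.055)/1.055)^2.4
  R: 121/255 ≈ 0.474510 > 0.04045 → ((0.474510+0.055)/1.055)^2.4 ≈ 0.191202
  G: 58/255 ≈ 0.227451 > 0.04045 → ((0.227451+0.055)/1.055)^2.4 ≈ 0.042311
  B: 182/255 ≈ 0.713725 > 0.04045 → ((0.713725+0.055)/1.055)^2.4 ≈ 0.467784
R_lin = 0.191202, G_lin = 0.042311, B_lin = 0.467784
L = 0.2126×R + 0.7152×G + 0.0722×B
L = 0.2126×0.191202 + 0.7152×0.042311 + 0.0722×0.467784
L ≈ 0.104685


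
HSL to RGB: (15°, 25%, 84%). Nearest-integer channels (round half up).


H=15°, S=0.25, L=0.84
C = (1-|2L-1|)×S = (1-|0.68|)×0.25 = 0.08
H' = H/60 = 15/60 ≈ 0.2500; X = C×(1-|H' mod 2 - 1|) = 0.02
m = L - C/2 = 0.84 - 0.04 = 0.8
Sector ⌊H'⌋ = 0 → (R',G',B') = (0.08, 0.02, 0.0)
RGB = ((R'+m)×255, (G'+m)×255, (B'+m)×255) = (224.4, 209.1, 204.0)
Round half up → RGB(224, 209, 204)


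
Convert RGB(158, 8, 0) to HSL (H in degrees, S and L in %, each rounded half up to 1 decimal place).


Normalize: R'=158/255≈0.6196, G'=8/255≈0.0314, B'=0/255≈0.0000
Max=158/255, Min=0/255, Δ=Max-Min=158/255
L = (Max+Min)/2 = (158+0)/510 = 158/510 = 0.30980… → L = 31.0%
L ≤ 0.5 → S = Δ/(Max+Min) = 158/(158+0) = 158/158 = 1 → S = 100.0%
(the 1/255 factors cancel in S and H, so raw channel differences can be used)
Max is R' → H = 60 × (((G-B)/Δ) mod 6) = 60 × (((8-0)/158) mod 6)
  8/158 = 0.0506…
  H = 60 × 0.0506… = 3.037…° → H = 3.0°
= HSL(3.0°, 100.0%, 31.0%)


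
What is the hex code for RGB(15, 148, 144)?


R = 15 → 0F (hex)
G = 148 → 94 (hex)
B = 144 → 90 (hex)
Hex = #0F9490


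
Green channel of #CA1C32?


Color: #CA1C32
R = CA = 202
G = 1C = 28
B = 32 = 50
Green = 28


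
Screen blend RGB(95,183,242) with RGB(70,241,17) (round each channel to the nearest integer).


Screen: C = 255 - (255-A)×(255-B)/255, rounded to nearest integer
R: 255 - (255-95)×(255-70)/255 = 255 - 29600/255 ≈ 255 - 116.078 = 138.922 → 139
G: 255 - (255-183)×(255-241)/255 = 255 - 1008/255 ≈ 255 - 3.953 = 251.047 → 251
B: 255 - (255-242)×(255-17)/255 = 255 - 3094/255 ≈ 255 - 12.133 = 242.867 → 243
= RGB(139, 251, 243)


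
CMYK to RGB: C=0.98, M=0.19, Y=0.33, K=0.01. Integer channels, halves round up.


R = 255 × (1-C) × (1-K) = 255 × 0.02 × 0.99 = 5.049 → 5
G = 255 × (1-M) × (1-K) = 255 × 0.81 × 0.99 = 204.4845 → 204
B = 255 × (1-Y) × (1-K) = 255 × 0.67 × 0.99 = 169.1415 → 169
= RGB(5, 204, 169)


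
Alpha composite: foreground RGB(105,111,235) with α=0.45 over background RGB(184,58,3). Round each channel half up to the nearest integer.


C = α×F + (1-α)×B, with 1-α = 0.55
R: 0.45×105 + 0.55×184 = 47.25 + 101.20 = 148.45 → 148
G: 0.45×111 + 0.55×58 = 49.95 + 31.90 = 81.85 → 82
B: 0.45×235 + 0.55×3 = 105.75 + 1.65 = 107.40 → 107
= RGB(148, 82, 107)


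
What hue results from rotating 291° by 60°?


New hue = (H + rotation) mod 360
New hue = (291 + 60) mod 360
= 351 mod 360
= 351°


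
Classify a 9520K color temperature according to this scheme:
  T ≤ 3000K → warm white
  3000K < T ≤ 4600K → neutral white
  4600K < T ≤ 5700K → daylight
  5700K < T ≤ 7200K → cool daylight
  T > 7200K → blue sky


Temperature: 9520K
9520K > 7200K → blue sky
Classification: blue sky


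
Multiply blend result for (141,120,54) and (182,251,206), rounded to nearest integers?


Multiply: C = A×B/255, rounded to nearest integer
R: 141×182/255 = 25662/255 ≈ 100.635 → 101
G: 120×251/255 = 30120/255 ≈ 118.118 → 118
B: 54×206/255 = 11124/255 ≈ 43.624 → 44
= RGB(101, 118, 44)


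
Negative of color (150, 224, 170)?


Invert: (255-R, 255-G, 255-B)
R: 255-150 = 105
G: 255-224 = 31
B: 255-170 = 85
= RGB(105, 31, 85)


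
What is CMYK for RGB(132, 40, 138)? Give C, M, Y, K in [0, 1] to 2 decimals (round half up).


R'=132/255≈0.5176, G'=40/255≈0.1569, B'=138/255≈0.5412
K = 1 - max(R',G',B') = 1 - 138/255 = 117/255 = 0.45882… → 0.46
(1-R'-K)/(1-K) simplifies to (max-R)/max with max = 138:
C = (138-132)/138 = 6/138 = 0.04347… → 0.04
M = (138-40)/138 = 98/138 = 0.71014… → 0.71
Y = (138-138)/138 = 0/138 = 0 → 0.00
= CMYK(0.04, 0.71, 0.00, 0.46)


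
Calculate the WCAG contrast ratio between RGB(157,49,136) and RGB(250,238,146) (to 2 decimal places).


Linearize each sRGB channel c=v/255: c/12.92 if c ≤ 0.04045 else ((c+0.055)/1.055)^2.4
L = 0.2126×R_lin + 0.7152×G_lin + 0.0722×B_lin
Color 1 (157,49,136):
  R=157: 157/255≈0.6157 > 0.04045 → ((0.6157+0.055)/1.055)^2.4 ≈ 0.33716
  G=49: 49/255≈0.1922 > 0.04045 → ((0.1922+0.055)/1.055)^2.4 ≈ 0.03071
  B=136: 136/255≈0.5333 > 0.04045 → ((0.5333+0.055)/1.055)^2.4 ≈ 0.24620
  L1 = 0.2126×0.33716 + 0.7152×0.03071 + 0.0722×0.24620 ≈ 0.11142
Color 2 (250,238,146):
  R=250: 250/255≈0.9804 > 0.04045 → ((0.9804+0.055)/1.055)^2.4 ≈ 0.95597
  G=238: 238/255≈0.9333 > 0.04045 → ((0.9333+0.055)/1.055)^2.4 ≈ 0.85499
  B=146: 146/255≈0.5725 > 0.04045 → ((0.5725+0.055)/1.055)^2.4 ≈ 0.28744
  L2 = 0.2126×0.95597 + 0.7152×0.85499 + 0.0722×0.28744 ≈ 0.83548
Lighter = 0.83548, Darker = 0.11142
Ratio = (L_lighter + 0.05) / (L_darker + 0.05)
Ratio = (0.83548 + 0.05) / (0.11142 + 0.05) = 0.88548 / 0.16142 ≈ 5.4855
Ratio ≈ 5.49:1


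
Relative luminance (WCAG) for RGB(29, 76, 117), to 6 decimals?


Linearize each channel (sRGB transfer function): c = v/255; c_lin = c/12.92 if c ≤ 0.04045, else ((c+0.055)/1.055)^2.4
  R: 29/255 ≈ 0.113725 > 0.04045 → ((0.113725+0.055)/1.055)^2.4 ≈ 0.012286
  G: 76/255 ≈ 0.298039 > 0.04045 → ((0.298039+0.055)/1.055)^2.4 ≈ 0.072272
  B: 117/255 ≈ 0.458824 > 0.04045 → ((0.458824+0.055)/1.055)^2.4 ≈ 0.177888
R_lin = 0.012286, G_lin = 0.072272, B_lin = 0.177888
L = 0.2126×R + 0.7152×G + 0.0722×B
L = 0.2126×0.012286 + 0.7152×0.072272 + 0.0722×0.177888
L ≈ 0.067144


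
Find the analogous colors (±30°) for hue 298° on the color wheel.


Base hue: 298°
Left analog: (298 - 30) mod 360 = 268°
Right analog: (298 + 30) mod 360 = 328°
Analogous hues = 268° and 328°


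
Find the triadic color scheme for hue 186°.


Triadic: equally spaced at 120° intervals
H1 = 186°
H2 = (186 + 120) mod 360 = 306°
H3 = (186 + 240) mod 360 = 66°
Triadic = 186°, 306°, 66°


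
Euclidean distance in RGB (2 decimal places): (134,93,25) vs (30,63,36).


d = √[(R₁-R₂)² + (G₁-G₂)² + (B₁-B₂)²]
d = √[(134-30)² + (93-63)² + (25-36)²]
d = √[10816 + 900 + 121]
d = √11837
d ≈ 108.80


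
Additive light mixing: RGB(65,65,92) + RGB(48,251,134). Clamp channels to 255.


Additive: each channel = min(255, C₁+C₂)
R: 65+48 = 113 → 113
G: 65+251 = 316 → 255
B: 92+134 = 226 → 226
= RGB(113, 255, 226)


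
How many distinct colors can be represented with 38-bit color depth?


Colors = 2^bits = 2^38
= 274,877,906,944 colors


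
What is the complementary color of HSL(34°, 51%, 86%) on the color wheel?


Complement = opposite side of color wheel = hue + 180°
H' = (34 + 180) mod 360 = 214°
S and L unchanged.
= HSL(214°, 51%, 86%)


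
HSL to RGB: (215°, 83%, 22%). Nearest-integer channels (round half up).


H=215°, S=0.83, L=0.22
C = (1-|2L-1|)×S = (1-|-0.56|)×0.83 = 0.3652
H' = H/60 = 215/60 ≈ 3.5833; X = C×(1-|H' mod 2 - 1|) ≈ 0.1522
m = L - C/2 = 0.22 - 0.1826 = 0.0374
Sector ⌊H'⌋ = 3 → (R',G',B') = (0.0, ≈0.1522, 0.3652)
RGB = ((R'+m)×255, (G'+m)×255, (B'+m)×255) = (9.537, 48.3395, 102.663)
Round half up → RGB(10, 48, 103)


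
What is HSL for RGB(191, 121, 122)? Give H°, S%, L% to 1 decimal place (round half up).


Normalize: R'=191/255≈0.7490, G'=121/255≈0.4745, B'=122/255≈0.4784
Max=191/255, Min=121/255, Δ=Max-Min=70/255
L = (Max+Min)/2 = (191+121)/510 = 312/510 = 0.61176… → L = 61.2%
L > 0.5 → S = Δ/(2-Max-Min) = 70/(510-191-121) = 70/198 = 0.35353… → S = 35.4%
(the 1/255 factors cancel in S and H, so raw channel differences can be used)
Max is R' → H = 60 × (((G-B)/Δ) mod 6) = 60 × (((121-122)/70) mod 6)
  (-1)/70 = -0.0142…; negative, so add 6 → 5.9857…
  H = 60 × 5.9857… = 359.142…° → H = 359.1°
= HSL(359.1°, 35.4%, 61.2%)


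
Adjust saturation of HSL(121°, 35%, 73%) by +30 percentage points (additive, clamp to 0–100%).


Original S = 35%
Adjustment = +30 percentage points
New S = 35 + (30) = 65
Clamp to [0, 100] → 65
= HSL(121°, 65%, 73%)


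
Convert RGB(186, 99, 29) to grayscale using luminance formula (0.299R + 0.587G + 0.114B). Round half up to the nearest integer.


Gray = 0.299×R + 0.587×G + 0.114×B
Gray = 0.299×186 + 0.587×99 + 0.114×29
Gray = 55.614 + 58.113 + 3.306
Gray = 117.033 → round half up → 117
Gray = 117


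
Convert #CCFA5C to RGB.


CC → 204 (R)
FA → 250 (G)
5C → 92 (B)
= RGB(204, 250, 92)


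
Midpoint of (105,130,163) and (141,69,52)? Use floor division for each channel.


Midpoint: each channel = ⌊(C₁+C₂)/2⌋
R: ⌊(105+141)/2⌋ = 123
G: ⌊(130+69)/2⌋ = 99
B: ⌊(163+52)/2⌋ = 107
= RGB(123, 99, 107)


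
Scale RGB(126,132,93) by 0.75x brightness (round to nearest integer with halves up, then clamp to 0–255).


Multiply each channel by 0.75, round half up, clamp to [0, 255]
R: 126×0.75 = 94.5 → round → 95
G: 132×0.75 = 99
B: 93×0.75 = 69.75 → round → 70
= RGB(95, 99, 70)


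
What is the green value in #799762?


Color: #799762
R = 79 = 121
G = 97 = 151
B = 62 = 98
Green = 151


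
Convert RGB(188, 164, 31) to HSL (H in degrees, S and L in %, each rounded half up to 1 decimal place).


Normalize: R'=188/255≈0.7373, G'=164/255≈0.6431, B'=31/255≈0.1216
Max=188/255, Min=31/255, Δ=Max-Min=157/255
L = (Max+Min)/2 = (188+31)/510 = 219/510 = 0.42941… → L = 42.9%
L ≤ 0.5 → S = Δ/(Max+Min) = 157/(188+31) = 157/219 = 0.71689… → S = 71.7%
(the 1/255 factors cancel in S and H, so raw channel differences can be used)
Max is R' → H = 60 × (((G-B)/Δ) mod 6) = 60 × (((164-31)/157) mod 6)
  133/157 = 0.8471…
  H = 60 × 0.8471… = 50.828…° → H = 50.8°
= HSL(50.8°, 71.7%, 42.9%)


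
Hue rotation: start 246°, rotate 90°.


New hue = (H + rotation) mod 360
New hue = (246 + 90) mod 360
= 336 mod 360
= 336°


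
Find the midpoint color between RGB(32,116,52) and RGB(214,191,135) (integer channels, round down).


Midpoint: each channel = ⌊(C₁+C₂)/2⌋
R: ⌊(32+214)/2⌋ = 123
G: ⌊(116+191)/2⌋ = 153
B: ⌊(52+135)/2⌋ = 93
= RGB(123, 153, 93)


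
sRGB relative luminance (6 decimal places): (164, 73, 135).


Linearize each channel (sRGB transfer function): c = v/255; c_lin = c/12.92 if c ≤ 0.04045, else ((c+0.055)/1.055)^2.4
  R: 164/255 ≈ 0.643137 > 0.04045 → ((0.643137+0.055)/1.055)^2.4 ≈ 0.371238
  G: 73/255 ≈ 0.286275 > 0.04045 → ((0.286275+0.055)/1.055)^2.4 ≈ 0.066626
  B: 135/255 ≈ 0.529412 > 0.04045 → ((0.529412+0.055)/1.055)^2.4 ≈ 0.242281
R_lin = 0.371238, G_lin = 0.066626, B_lin = 0.242281
L = 0.2126×R + 0.7152×G + 0.0722×B
L = 0.2126×0.371238 + 0.7152×0.066626 + 0.0722×0.242281
L ≈ 0.144069


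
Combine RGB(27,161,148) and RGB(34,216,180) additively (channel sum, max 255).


Additive: each channel = min(255, C₁+C₂)
R: 27+34 = 61 → 61
G: 161+216 = 377 → 255
B: 148+180 = 328 → 255
= RGB(61, 255, 255)


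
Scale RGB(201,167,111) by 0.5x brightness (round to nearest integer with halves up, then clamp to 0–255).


Multiply each channel by 0.5, round half up, clamp to [0, 255]
R: 201×0.5 = 100.5 → round → 101
G: 167×0.5 = 83.5 → round → 84
B: 111×0.5 = 55.5 → round → 56
= RGB(101, 84, 56)


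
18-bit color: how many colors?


Colors = 2^bits = 2^18
= 262,144 colors


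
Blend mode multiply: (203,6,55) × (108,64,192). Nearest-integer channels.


Multiply: C = A×B/255, rounded to nearest integer
R: 203×108/255 = 21924/255 ≈ 85.976 → 86
G: 6×64/255 = 384/255 ≈ 1.506 → 2
B: 55×192/255 = 10560/255 ≈ 41.412 → 41
= RGB(86, 2, 41)


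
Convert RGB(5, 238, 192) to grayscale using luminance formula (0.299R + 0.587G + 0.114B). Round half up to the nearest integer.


Gray = 0.299×R + 0.587×G + 0.114×B
Gray = 0.299×5 + 0.587×238 + 0.114×192
Gray = 1.495 + 139.706 + 21.888
Gray = 163.089 → round half up → 163
Gray = 163


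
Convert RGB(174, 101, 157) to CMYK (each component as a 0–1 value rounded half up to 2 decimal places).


R'=174/255≈0.6824, G'=101/255≈0.3961, B'=157/255≈0.6157
K = 1 - max(R',G',B') = 1 - 174/255 = 81/255 = 0.31764… → 0.32
(1-R'-K)/(1-K) simplifies to (max-R)/max with max = 174:
C = (174-174)/174 = 0/174 = 0 → 0.00
M = (174-101)/174 = 73/174 = 0.41954… → 0.42
Y = (174-157)/174 = 17/174 = 0.09770… → 0.10
= CMYK(0.00, 0.42, 0.10, 0.32)


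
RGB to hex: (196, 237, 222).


R = 196 → C4 (hex)
G = 237 → ED (hex)
B = 222 → DE (hex)
Hex = #C4EDDE


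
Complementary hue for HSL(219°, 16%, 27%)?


Complement = opposite side of color wheel = hue + 180°
H' = (219 + 180) mod 360 = 39°
S and L unchanged.
= HSL(39°, 16%, 27%)


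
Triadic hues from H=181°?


Triadic: equally spaced at 120° intervals
H1 = 181°
H2 = (181 + 120) mod 360 = 301°
H3 = (181 + 240) mod 360 = 61°
Triadic = 181°, 301°, 61°


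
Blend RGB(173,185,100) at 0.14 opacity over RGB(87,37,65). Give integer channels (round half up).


C = α×F + (1-α)×B, with 1-α = 0.86
R: 0.14×173 + 0.86×87 = 24.22 + 74.82 = 99.04 → 99
G: 0.14×185 + 0.86×37 = 25.90 + 31.82 = 57.72 → 58
B: 0.14×100 + 0.86×65 = 14.00 + 55.90 = 69.90 → 70
= RGB(99, 58, 70)


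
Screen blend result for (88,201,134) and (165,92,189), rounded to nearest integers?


Screen: C = 255 - (255-A)×(255-B)/255, rounded to nearest integer
R: 255 - (255-88)×(255-165)/255 = 255 - 15030/255 ≈ 255 - 58.941 = 196.059 → 196
G: 255 - (255-201)×(255-92)/255 = 255 - 8802/255 ≈ 255 - 34.518 = 220.482 → 220
B: 255 - (255-134)×(255-189)/255 = 255 - 7986/255 ≈ 255 - 31.318 = 223.682 → 224
= RGB(196, 220, 224)


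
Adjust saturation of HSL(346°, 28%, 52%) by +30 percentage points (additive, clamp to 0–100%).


Original S = 28%
Adjustment = +30 percentage points
New S = 28 + (30) = 58
Clamp to [0, 100] → 58
= HSL(346°, 58%, 52%)


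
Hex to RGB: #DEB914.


DE → 222 (R)
B9 → 185 (G)
14 → 20 (B)
= RGB(222, 185, 20)


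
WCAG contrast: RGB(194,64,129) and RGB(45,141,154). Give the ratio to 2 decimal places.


Linearize each sRGB channel c=v/255: c/12.92 if c ≤ 0.04045 else ((c+0.055)/1.055)^2.4
L = 0.2126×R_lin + 0.7152×G_lin + 0.0722×B_lin
Color 1 (194,64,129):
  R=194: 194/255≈0.7608 > 0.04045 → ((0.7608+0.055)/1.055)^2.4 ≈ 0.53948
  G=64: 64/255≈0.2510 > 0.04045 → ((0.2510+0.055)/1.055)^2.4 ≈ 0.05127
  B=129: 129/255≈0.5059 > 0.04045 → ((0.5059+0.055)/1.055)^2.4 ≈ 0.21953
  L1 = 0.2126×0.53948 + 0.7152×0.05127 + 0.0722×0.21953 ≈ 0.16721
Color 2 (45,141,154):
  R=45: 45/255≈0.1765 > 0.04045 → ((0.1765+0.055)/1.055)^2.4 ≈ 0.02624
  G=141: 141/255≈0.5529 > 0.04045 → ((0.5529+0.055)/1.055)^2.4 ≈ 0.26636
  B=154: 154/255≈0.6039 > 0.04045 → ((0.6039+0.055)/1.055)^2.4 ≈ 0.32314
  L2 = 0.2126×0.02624 + 0.7152×0.26636 + 0.0722×0.32314 ≈ 0.21941
Lighter = 0.21941, Darker = 0.16721
Ratio = (L_lighter + 0.05) / (L_darker + 0.05)
Ratio = (0.21941 + 0.05) / (0.16721 + 0.05) = 0.26941 / 0.21721 ≈ 1.2403
Ratio ≈ 1.24:1


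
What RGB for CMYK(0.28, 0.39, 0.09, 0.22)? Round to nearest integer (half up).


R = 255 × (1-C) × (1-K) = 255 × 0.72 × 0.78 = 143.208 → 143
G = 255 × (1-M) × (1-K) = 255 × 0.61 × 0.78 = 121.329 → 121
B = 255 × (1-Y) × (1-K) = 255 × 0.91 × 0.78 = 180.999 → 181
= RGB(143, 121, 181)


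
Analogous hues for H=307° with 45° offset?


Base hue: 307°
Left analog: (307 - 45) mod 360 = 262°
Right analog: (307 + 45) mod 360 = 352°
Analogous hues = 262° and 352°


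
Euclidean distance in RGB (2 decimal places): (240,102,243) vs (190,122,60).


d = √[(R₁-R₂)² + (G₁-G₂)² + (B₁-B₂)²]
d = √[(240-190)² + (102-122)² + (243-60)²]
d = √[2500 + 400 + 33489]
d = √36389
d ≈ 190.76


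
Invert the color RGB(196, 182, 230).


Invert: (255-R, 255-G, 255-B)
R: 255-196 = 59
G: 255-182 = 73
B: 255-230 = 25
= RGB(59, 73, 25)


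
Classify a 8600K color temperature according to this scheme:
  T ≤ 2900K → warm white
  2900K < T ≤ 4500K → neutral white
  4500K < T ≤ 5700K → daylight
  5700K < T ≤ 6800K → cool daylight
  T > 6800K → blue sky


Temperature: 8600K
8600K > 6800K → blue sky
Classification: blue sky


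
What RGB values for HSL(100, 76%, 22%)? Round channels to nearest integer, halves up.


H=100°, S=0.76, L=0.22
C = (1-|2L-1|)×S = (1-|-0.56|)×0.76 = 0.3344
H' = H/60 = 100/60 ≈ 1.6667; X = C×(1-|H' mod 2 - 1|) ≈ 0.1115
m = L - C/2 = 0.22 - 0.1672 = 0.0528
Sector ⌊H'⌋ = 1 → (R',G',B') = (≈0.1115, 0.3344, 0.0)
RGB = ((R'+m)×255, (G'+m)×255, (B'+m)×255) = (41.888, 98.736, 13.464)
Round half up → RGB(42, 99, 13)


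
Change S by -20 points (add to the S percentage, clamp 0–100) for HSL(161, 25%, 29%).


Original S = 25%
Adjustment = -20 percentage points
New S = 25 + (-20) = 5
Clamp to [0, 100] → 5
= HSL(161°, 5%, 29%)


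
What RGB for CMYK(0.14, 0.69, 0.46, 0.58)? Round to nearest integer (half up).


R = 255 × (1-C) × (1-K) = 255 × 0.86 × 0.42 = 92.106 → 92
G = 255 × (1-M) × (1-K) = 255 × 0.31 × 0.42 = 33.201 → 33
B = 255 × (1-Y) × (1-K) = 255 × 0.54 × 0.42 = 57.834 → 58
= RGB(92, 33, 58)


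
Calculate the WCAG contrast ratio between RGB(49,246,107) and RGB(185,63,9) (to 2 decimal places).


Linearize each sRGB channel c=v/255: c/12.92 if c ≤ 0.04045 else ((c+0.055)/1.055)^2.4
L = 0.2126×R_lin + 0.7152×G_lin + 0.0722×B_lin
Color 1 (49,246,107):
  R=49: 49/255≈0.1922 > 0.04045 → ((0.1922+0.055)/1.055)^2.4 ≈ 0.03071
  G=246: 246/255≈0.9647 > 0.04045 → ((0.9647+0.055)/1.055)^2.4 ≈ 0.92158
  B=107: 107/255≈0.4196 > 0.04045 → ((0.4196+0.055)/1.055)^2.4 ≈ 0.14703
  L1 = 0.2126×0.03071 + 0.7152×0.92158 + 0.0722×0.14703 ≈ 0.67626
Color 2 (185,63,9):
  R=185: 185/255≈0.7255 > 0.04045 → ((0.7255+0.055)/1.055)^2.4 ≈ 0.48515
  G=63: 63/255≈0.2471 > 0.04045 → ((0.2471+0.055)/1.055)^2.4 ≈ 0.04971
  B=9: 9/255≈0.0353 ≤ 0.04045 → 0.0353/12.92 ≈ 0.00273
  L2 = 0.2126×0.48515 + 0.7152×0.04971 + 0.0722×0.00273 ≈ 0.13889
Lighter = 0.67626, Darker = 0.13889
Ratio = (L_lighter + 0.05) / (L_darker + 0.05)
Ratio = (0.67626 + 0.05) / (0.13889 + 0.05) = 0.72626 / 0.18889 ≈ 3.8449
Ratio ≈ 3.84:1


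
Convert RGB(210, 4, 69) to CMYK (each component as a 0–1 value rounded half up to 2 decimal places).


R'=210/255≈0.8235, G'=4/255≈0.0157, B'=69/255≈0.2706
K = 1 - max(R',G',B') = 1 - 210/255 = 45/255 = 0.17647… → 0.18
(1-R'-K)/(1-K) simplifies to (max-R)/max with max = 210:
C = (210-210)/210 = 0/210 = 0 → 0.00
M = (210-4)/210 = 206/210 = 0.98095… → 0.98
Y = (210-69)/210 = 141/210 = 0.67142… → 0.67
= CMYK(0.00, 0.98, 0.67, 0.18)


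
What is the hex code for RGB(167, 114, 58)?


R = 167 → A7 (hex)
G = 114 → 72 (hex)
B = 58 → 3A (hex)
Hex = #A7723A


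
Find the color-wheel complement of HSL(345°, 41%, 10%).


Complement = opposite side of color wheel = hue + 180°
H' = (345 + 180) mod 360 = 165°
S and L unchanged.
= HSL(165°, 41%, 10%)


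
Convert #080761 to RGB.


08 → 8 (R)
07 → 7 (G)
61 → 97 (B)
= RGB(8, 7, 97)


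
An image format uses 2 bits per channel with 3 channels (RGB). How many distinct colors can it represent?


Total bits = 2 bits/channel × 3 channels = 6 bits
Distinct colors = 2^6
= 64 colors


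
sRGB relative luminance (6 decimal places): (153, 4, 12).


Linearize each channel (sRGB transfer function): c = v/255; c_lin = c/12.92 if c ≤ 0.04045, else ((c+0.055)/1.055)^2.4
  R: 153/255 ≈ 0.600000 > 0.04045 → ((0.600000+0.055)/1.055)^2.4 ≈ 0.318547
  G: 4/255 ≈ 0.015686 ≤ 0.04045 → 0.015686/12.92 ≈ 0.001214
  B: 12/255 ≈ 0.047059 > 0.04045 → ((0.047059+0.055)/1.055)^2.4 ≈ 0.003677
R_lin = 0.318547, G_lin = 0.001214, B_lin = 0.003677
L = 0.2126×R + 0.7152×G + 0.0722×B
L = 0.2126×0.318547 + 0.7152×0.001214 + 0.0722×0.003677
L ≈ 0.068857


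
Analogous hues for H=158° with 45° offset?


Base hue: 158°
Left analog: (158 - 45) mod 360 = 113°
Right analog: (158 + 45) mod 360 = 203°
Analogous hues = 113° and 203°


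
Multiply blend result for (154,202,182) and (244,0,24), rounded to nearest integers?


Multiply: C = A×B/255, rounded to nearest integer
R: 154×244/255 = 37576/255 ≈ 147.357 → 147
G: 202×0/255 = 0/255 ≈ 0.000 → 0
B: 182×24/255 = 4368/255 ≈ 17.129 → 17
= RGB(147, 0, 17)


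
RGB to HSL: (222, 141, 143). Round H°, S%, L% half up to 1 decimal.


Normalize: R'=222/255≈0.8706, G'=141/255≈0.5529, B'=143/255≈0.5608
Max=222/255, Min=141/255, Δ=Max-Min=81/255
L = (Max+Min)/2 = (222+141)/510 = 363/510 = 0.71176… → L = 71.2%
L > 0.5 → S = Δ/(2-Max-Min) = 81/(510-222-141) = 81/147 = 0.55102… → S = 55.1%
(the 1/255 factors cancel in S and H, so raw channel differences can be used)
Max is R' → H = 60 × (((G-B)/Δ) mod 6) = 60 × (((141-143)/81) mod 6)
  (-2)/81 = -0.0246…; negative, so add 6 → 5.9753…
  H = 60 × 5.9753… = 358.518…° → H = 358.5°
= HSL(358.5°, 55.1%, 71.2%)


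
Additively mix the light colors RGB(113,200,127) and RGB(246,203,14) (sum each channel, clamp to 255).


Additive: each channel = min(255, C₁+C₂)
R: 113+246 = 359 → 255
G: 200+203 = 403 → 255
B: 127+14 = 141 → 141
= RGB(255, 255, 141)


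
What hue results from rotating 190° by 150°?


New hue = (H + rotation) mod 360
New hue = (190 + 150) mod 360
= 340 mod 360
= 340°


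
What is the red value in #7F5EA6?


Color: #7F5EA6
R = 7F = 127
G = 5E = 94
B = A6 = 166
Red = 127


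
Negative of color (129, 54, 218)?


Invert: (255-R, 255-G, 255-B)
R: 255-129 = 126
G: 255-54 = 201
B: 255-218 = 37
= RGB(126, 201, 37)


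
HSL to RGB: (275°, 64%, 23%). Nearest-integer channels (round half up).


H=275°, S=0.64, L=0.23
C = (1-|2L-1|)×S = (1-|-0.54|)×0.64 = 0.2944
H' = H/60 = 275/60 ≈ 4.5833; X = C×(1-|H' mod 2 - 1|) ≈ 0.1717
m = L - C/2 = 0.23 - 0.1472 = 0.0828
Sector ⌊H'⌋ = 4 → (R',G',B') = (≈0.1717, 0.0, 0.2944)
RGB = ((R'+m)×255, (G'+m)×255, (B'+m)×255) = (64.906, 21.114, 96.186)
Round half up → RGB(65, 21, 96)


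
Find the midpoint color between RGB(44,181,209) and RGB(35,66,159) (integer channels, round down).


Midpoint: each channel = ⌊(C₁+C₂)/2⌋
R: ⌊(44+35)/2⌋ = 39
G: ⌊(181+66)/2⌋ = 123
B: ⌊(209+159)/2⌋ = 184
= RGB(39, 123, 184)


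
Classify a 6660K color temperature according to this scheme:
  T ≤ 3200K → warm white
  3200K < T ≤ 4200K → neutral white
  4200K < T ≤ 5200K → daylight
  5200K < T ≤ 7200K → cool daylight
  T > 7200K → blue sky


Temperature: 6660K
5200K < 6660K ≤ 7200K → cool daylight
Classification: cool daylight


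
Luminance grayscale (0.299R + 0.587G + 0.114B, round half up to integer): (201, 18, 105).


Gray = 0.299×R + 0.587×G + 0.114×B
Gray = 0.299×201 + 0.587×18 + 0.114×105
Gray = 60.099 + 10.566 + 11.970
Gray = 82.635 → round half up → 83
Gray = 83


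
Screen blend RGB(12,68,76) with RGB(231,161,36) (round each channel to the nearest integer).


Screen: C = 255 - (255-A)×(255-B)/255, rounded to nearest integer
R: 255 - (255-12)×(255-231)/255 = 255 - 5832/255 ≈ 255 - 22.871 = 232.129 → 232
G: 255 - (255-68)×(255-161)/255 = 255 - 17578/255 ≈ 255 - 68.933 = 186.067 → 186
B: 255 - (255-76)×(255-36)/255 = 255 - 39201/255 ≈ 255 - 153.729 = 101.271 → 101
= RGB(232, 186, 101)


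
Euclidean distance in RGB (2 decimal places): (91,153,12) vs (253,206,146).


d = √[(R₁-R₂)² + (G₁-G₂)² + (B₁-B₂)²]
d = √[(91-253)² + (153-206)² + (12-146)²]
d = √[26244 + 2809 + 17956]
d = √47009
d ≈ 216.82


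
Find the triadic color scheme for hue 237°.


Triadic: equally spaced at 120° intervals
H1 = 237°
H2 = (237 + 120) mod 360 = 357°
H3 = (237 + 240) mod 360 = 117°
Triadic = 237°, 357°, 117°


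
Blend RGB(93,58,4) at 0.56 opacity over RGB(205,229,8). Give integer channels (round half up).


C = α×F + (1-α)×B, with 1-α = 0.44
R: 0.56×93 + 0.44×205 = 52.08 + 90.20 = 142.28 → 142
G: 0.56×58 + 0.44×229 = 32.48 + 100.76 = 133.24 → 133
B: 0.56×4 + 0.44×8 = 2.24 + 3.52 = 5.76 → 6
= RGB(142, 133, 6)


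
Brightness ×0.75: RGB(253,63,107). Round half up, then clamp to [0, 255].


Multiply each channel by 0.75, round half up, clamp to [0, 255]
R: 253×0.75 = 189.75 → round → 190
G: 63×0.75 = 47.25 → round → 47
B: 107×0.75 = 80.25 → round → 80
= RGB(190, 47, 80)


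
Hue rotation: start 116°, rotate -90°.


New hue = (H + rotation) mod 360
New hue = (116 -90) mod 360
= 26 mod 360
= 26°


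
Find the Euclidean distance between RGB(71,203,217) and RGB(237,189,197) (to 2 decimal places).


d = √[(R₁-R₂)² + (G₁-G₂)² + (B₁-B₂)²]
d = √[(71-237)² + (203-189)² + (217-197)²]
d = √[27556 + 196 + 400]
d = √28152
d ≈ 167.79


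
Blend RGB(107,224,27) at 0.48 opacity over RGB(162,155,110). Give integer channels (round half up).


C = α×F + (1-α)×B, with 1-α = 0.52
R: 0.48×107 + 0.52×162 = 51.36 + 84.24 = 135.60 → 136
G: 0.48×224 + 0.52×155 = 107.52 + 80.60 = 188.12 → 188
B: 0.48×27 + 0.52×110 = 12.96 + 57.20 = 70.16 → 70
= RGB(136, 188, 70)


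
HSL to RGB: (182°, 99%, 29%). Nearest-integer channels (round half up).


H=182°, S=0.99, L=0.29
C = (1-|2L-1|)×S = (1-|-0.42|)×0.99 = 0.5742
H' = H/60 = 182/60 ≈ 3.0333; X = C×(1-|H' mod 2 - 1|) = 0.55506
m = L - C/2 = 0.29 - 0.2871 = 0.0029
Sector ⌊H'⌋ = 3 → (R',G',B') = (0.0, 0.55506, 0.5742)
RGB = ((R'+m)×255, (G'+m)×255, (B'+m)×255) = (0.7395, 142.2798, 147.1605)
Round half up → RGB(1, 142, 147)


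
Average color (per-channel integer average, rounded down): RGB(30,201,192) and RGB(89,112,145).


Midpoint: each channel = ⌊(C₁+C₂)/2⌋
R: ⌊(30+89)/2⌋ = 59
G: ⌊(201+112)/2⌋ = 156
B: ⌊(192+145)/2⌋ = 168
= RGB(59, 156, 168)


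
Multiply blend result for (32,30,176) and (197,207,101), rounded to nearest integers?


Multiply: C = A×B/255, rounded to nearest integer
R: 32×197/255 = 6304/255 ≈ 24.722 → 25
G: 30×207/255 = 6210/255 ≈ 24.353 → 24
B: 176×101/255 = 17776/255 ≈ 69.710 → 70
= RGB(25, 24, 70)


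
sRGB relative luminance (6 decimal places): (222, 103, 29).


Linearize each channel (sRGB transfer function): c = v/255; c_lin = c/12.92 if c ≤ 0.04045, else ((c+0.055)/1.055)^2.4
  R: 222/255 ≈ 0.870588 > 0.04045 → ((0.870588+0.055)/1.055)^2.4 ≈ 0.730461
  G: 103/255 ≈ 0.403922 > 0.04045 → ((0.403922+0.055)/1.055)^2.4 ≈ 0.135633
  B: 29/255 ≈ 0.113725 > 0.04045 → ((0.113725+0.055)/1.055)^2.4 ≈ 0.012286
R_lin = 0.730461, G_lin = 0.135633, B_lin = 0.012286
L = 0.2126×R + 0.7152×G + 0.0722×B
L = 0.2126×0.730461 + 0.7152×0.135633 + 0.0722×0.012286
L ≈ 0.253188


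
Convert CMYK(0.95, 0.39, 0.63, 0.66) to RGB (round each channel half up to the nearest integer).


R = 255 × (1-C) × (1-K) = 255 × 0.05 × 0.34 = 4.335 → 4
G = 255 × (1-M) × (1-K) = 255 × 0.61 × 0.34 = 52.887 → 53
B = 255 × (1-Y) × (1-K) = 255 × 0.37 × 0.34 = 32.079 → 32
= RGB(4, 53, 32)


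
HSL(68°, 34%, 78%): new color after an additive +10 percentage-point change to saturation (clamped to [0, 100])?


Original S = 34%
Adjustment = +10 percentage points
New S = 34 + (10) = 44
Clamp to [0, 100] → 44
= HSL(68°, 44%, 78%)


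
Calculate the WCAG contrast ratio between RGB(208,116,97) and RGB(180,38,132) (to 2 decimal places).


Linearize each sRGB channel c=v/255: c/12.92 if c ≤ 0.04045 else ((c+0.055)/1.055)^2.4
L = 0.2126×R_lin + 0.7152×G_lin + 0.0722×B_lin
Color 1 (208,116,97):
  R=208: 208/255≈0.8157 > 0.04045 → ((0.8157+0.055)/1.055)^2.4 ≈ 0.63076
  G=116: 116/255≈0.4549 > 0.04045 → ((0.4549+0.055)/1.055)^2.4 ≈ 0.17465
  B=97: 97/255≈0.3804 > 0.04045 → ((0.3804+0.055)/1.055)^2.4 ≈ 0.11954
  L1 = 0.2126×0.63076 + 0.7152×0.17465 + 0.0722×0.11954 ≈ 0.26764
Color 2 (180,38,132):
  R=180: 180/255≈0.7059 > 0.04045 → ((0.7059+0.055)/1.055)^2.4 ≈ 0.45641
  G=38: 38/255≈0.1490 > 0.04045 → ((0.1490+0.055)/1.055)^2.4 ≈ 0.01938
  B=132: 132/255≈0.5176 > 0.04045 → ((0.5176+0.055)/1.055)^2.4 ≈ 0.23074
  L2 = 0.2126×0.45641 + 0.7152×0.01938 + 0.0722×0.23074 ≈ 0.12755
Lighter = 0.26764, Darker = 0.12755
Ratio = (L_lighter + 0.05) / (L_darker + 0.05)
Ratio = (0.26764 + 0.05) / (0.12755 + 0.05) = 0.31764 / 0.17755 ≈ 1.7890
Ratio ≈ 1.79:1


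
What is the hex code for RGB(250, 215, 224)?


R = 250 → FA (hex)
G = 215 → D7 (hex)
B = 224 → E0 (hex)
Hex = #FAD7E0


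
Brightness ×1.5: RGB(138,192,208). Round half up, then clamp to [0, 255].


Multiply each channel by 1.5, round half up, clamp to [0, 255]
R: 138×1.5 = 207
G: 192×1.5 = 288 → clamp → 255
B: 208×1.5 = 312 → clamp → 255
= RGB(207, 255, 255)


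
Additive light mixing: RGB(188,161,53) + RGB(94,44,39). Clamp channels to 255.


Additive: each channel = min(255, C₁+C₂)
R: 188+94 = 282 → 255
G: 161+44 = 205 → 205
B: 53+39 = 92 → 92
= RGB(255, 205, 92)


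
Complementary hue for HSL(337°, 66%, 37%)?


Complement = opposite side of color wheel = hue + 180°
H' = (337 + 180) mod 360 = 157°
S and L unchanged.
= HSL(157°, 66%, 37%)


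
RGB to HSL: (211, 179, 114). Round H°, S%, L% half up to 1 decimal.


Normalize: R'=211/255≈0.8275, G'=179/255≈0.7020, B'=114/255≈0.4471
Max=211/255, Min=114/255, Δ=Max-Min=97/255
L = (Max+Min)/2 = (211+114)/510 = 325/510 = 0.63725… → L = 63.7%
L > 0.5 → S = Δ/(2-Max-Min) = 97/(510-211-114) = 97/185 = 0.52432… → S = 52.4%
(the 1/255 factors cancel in S and H, so raw channel differences can be used)
Max is R' → H = 60 × (((G-B)/Δ) mod 6) = 60 × (((179-114)/97) mod 6)
  65/97 = 0.6701…
  H = 60 × 0.6701… = 40.206…° → H = 40.2°
= HSL(40.2°, 52.4%, 63.7%)


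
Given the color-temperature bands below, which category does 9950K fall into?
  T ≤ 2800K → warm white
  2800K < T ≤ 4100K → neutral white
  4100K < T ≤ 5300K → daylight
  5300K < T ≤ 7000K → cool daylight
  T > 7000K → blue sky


Temperature: 9950K
9950K > 7000K → blue sky
Classification: blue sky


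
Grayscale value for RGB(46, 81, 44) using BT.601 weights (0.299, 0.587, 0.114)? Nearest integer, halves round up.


Gray = 0.299×R + 0.587×G + 0.114×B
Gray = 0.299×46 + 0.587×81 + 0.114×44
Gray = 13.754 + 47.547 + 5.016
Gray = 66.317 → round half up → 66
Gray = 66


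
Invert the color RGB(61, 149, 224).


Invert: (255-R, 255-G, 255-B)
R: 255-61 = 194
G: 255-149 = 106
B: 255-224 = 31
= RGB(194, 106, 31)


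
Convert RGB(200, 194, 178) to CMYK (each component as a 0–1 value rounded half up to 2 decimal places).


R'=200/255≈0.7843, G'=194/255≈0.7608, B'=178/255≈0.6980
K = 1 - max(R',G',B') = 1 - 200/255 = 55/255 = 0.21568… → 0.22
(1-R'-K)/(1-K) simplifies to (max-R)/max with max = 200:
C = (200-200)/200 = 0/200 = 0 → 0.00
M = (200-194)/200 = 6/200 = 0.03 → 0.03
Y = (200-178)/200 = 22/200 = 0.11 → 0.11
= CMYK(0.00, 0.03, 0.11, 0.22)


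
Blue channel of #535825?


Color: #535825
R = 53 = 83
G = 58 = 88
B = 25 = 37
Blue = 37


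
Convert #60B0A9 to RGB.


60 → 96 (R)
B0 → 176 (G)
A9 → 169 (B)
= RGB(96, 176, 169)


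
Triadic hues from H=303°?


Triadic: equally spaced at 120° intervals
H1 = 303°
H2 = (303 + 120) mod 360 = 63°
H3 = (303 + 240) mod 360 = 183°
Triadic = 303°, 63°, 183°


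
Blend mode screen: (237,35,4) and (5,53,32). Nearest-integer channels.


Screen: C = 255 - (255-A)×(255-B)/255, rounded to nearest integer
R: 255 - (255-237)×(255-5)/255 = 255 - 4500/255 ≈ 255 - 17.647 = 237.353 → 237
G: 255 - (255-35)×(255-53)/255 = 255 - 44440/255 ≈ 255 - 174.275 = 80.725 → 81
B: 255 - (255-4)×(255-32)/255 = 255 - 55973/255 ≈ 255 - 219.502 = 35.498 → 35
= RGB(237, 81, 35)


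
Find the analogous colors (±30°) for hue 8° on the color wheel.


Base hue: 8°
Left analog: (8 - 30) mod 360 = 338°
Right analog: (8 + 30) mod 360 = 38°
Analogous hues = 338° and 38°


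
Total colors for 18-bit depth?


Colors = 2^bits = 2^18
= 262,144 colors


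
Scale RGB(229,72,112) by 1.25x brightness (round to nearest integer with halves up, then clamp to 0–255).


Multiply each channel by 1.25, round half up, clamp to [0, 255]
R: 229×1.25 = 286.25 → round → 286 → clamp → 255
G: 72×1.25 = 90
B: 112×1.25 = 140
= RGB(255, 90, 140)


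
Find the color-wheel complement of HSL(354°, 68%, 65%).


Complement = opposite side of color wheel = hue + 180°
H' = (354 + 180) mod 360 = 174°
S and L unchanged.
= HSL(174°, 68%, 65%)


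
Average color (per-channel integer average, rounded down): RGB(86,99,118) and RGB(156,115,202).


Midpoint: each channel = ⌊(C₁+C₂)/2⌋
R: ⌊(86+156)/2⌋ = 121
G: ⌊(99+115)/2⌋ = 107
B: ⌊(118+202)/2⌋ = 160
= RGB(121, 107, 160)


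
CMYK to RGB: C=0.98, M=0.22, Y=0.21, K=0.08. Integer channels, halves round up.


R = 255 × (1-C) × (1-K) = 255 × 0.02 × 0.92 = 4.692 → 5
G = 255 × (1-M) × (1-K) = 255 × 0.78 × 0.92 = 182.988 → 183
B = 255 × (1-Y) × (1-K) = 255 × 0.79 × 0.92 = 185.334 → 185
= RGB(5, 183, 185)
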